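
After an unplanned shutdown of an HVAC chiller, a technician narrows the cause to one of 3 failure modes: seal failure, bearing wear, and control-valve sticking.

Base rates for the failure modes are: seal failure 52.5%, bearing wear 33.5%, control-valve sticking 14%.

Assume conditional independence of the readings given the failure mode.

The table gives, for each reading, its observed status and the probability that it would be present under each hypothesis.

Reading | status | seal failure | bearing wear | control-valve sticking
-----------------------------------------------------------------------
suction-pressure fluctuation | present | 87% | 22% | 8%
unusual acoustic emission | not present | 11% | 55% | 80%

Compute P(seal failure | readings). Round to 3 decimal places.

By Bayes' rule with conditional independence, the unnormalized weight for each hypothesis is prior × ∏ likelihoods (using 1 − P(present | H) for each absent reading):
  seal failure: 0.525 × 0.87 × (1 − 0.11) = 0.40651
  bearing wear: 0.335 × 0.22 × (1 − 0.55) = 0.033165
  control-valve sticking: 0.140 × 0.08 × (1 − 0.80) = 0.00224
Marginal likelihood of the evidence = 0.44191.
P(seal failure | evidence) = 0.40651 / 0.44191 ≈ 0.920.

0.920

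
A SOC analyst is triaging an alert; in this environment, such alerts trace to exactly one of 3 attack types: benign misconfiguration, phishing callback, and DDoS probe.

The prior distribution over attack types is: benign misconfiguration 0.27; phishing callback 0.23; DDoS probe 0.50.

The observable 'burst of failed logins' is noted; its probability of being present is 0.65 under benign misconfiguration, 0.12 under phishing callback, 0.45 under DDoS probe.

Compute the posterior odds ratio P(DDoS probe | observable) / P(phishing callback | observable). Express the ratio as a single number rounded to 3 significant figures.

8.15

Unnormalized posterior weight (prior times the observable likelihood) for each of the two hypotheses:
  DDoS probe: 0.50 × 0.45 = 0.225
  phishing callback: 0.23 × 0.12 = 0.0276
Odds(DDoS probe : phishing callback) = 0.225 / 0.0276 ≈ 8.15.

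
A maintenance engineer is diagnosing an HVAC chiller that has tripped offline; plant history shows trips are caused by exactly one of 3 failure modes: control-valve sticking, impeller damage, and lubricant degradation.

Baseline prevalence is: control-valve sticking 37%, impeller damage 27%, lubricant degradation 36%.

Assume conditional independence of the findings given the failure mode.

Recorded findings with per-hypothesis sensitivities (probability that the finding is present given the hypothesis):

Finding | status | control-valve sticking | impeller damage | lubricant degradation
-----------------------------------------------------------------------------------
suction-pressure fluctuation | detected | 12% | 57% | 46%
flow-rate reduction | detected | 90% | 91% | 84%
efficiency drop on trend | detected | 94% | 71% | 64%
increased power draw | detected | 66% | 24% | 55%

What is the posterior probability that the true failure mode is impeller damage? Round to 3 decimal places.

0.244

By Bayes' rule with conditional independence, the unnormalized weight for each hypothesis is prior × ∏ likelihoods:
  control-valve sticking: 0.37 × 0.12 × 0.90 × 0.94 × 0.66 = 0.024791
  impeller damage: 0.27 × 0.57 × 0.91 × 0.71 × 0.24 = 0.023864
  lubricant degradation: 0.36 × 0.46 × 0.84 × 0.64 × 0.55 = 0.048965
The unnormalized weights sum to 0.09762.
P(impeller damage | evidence) = 0.023864 / 0.09762 ≈ 0.244.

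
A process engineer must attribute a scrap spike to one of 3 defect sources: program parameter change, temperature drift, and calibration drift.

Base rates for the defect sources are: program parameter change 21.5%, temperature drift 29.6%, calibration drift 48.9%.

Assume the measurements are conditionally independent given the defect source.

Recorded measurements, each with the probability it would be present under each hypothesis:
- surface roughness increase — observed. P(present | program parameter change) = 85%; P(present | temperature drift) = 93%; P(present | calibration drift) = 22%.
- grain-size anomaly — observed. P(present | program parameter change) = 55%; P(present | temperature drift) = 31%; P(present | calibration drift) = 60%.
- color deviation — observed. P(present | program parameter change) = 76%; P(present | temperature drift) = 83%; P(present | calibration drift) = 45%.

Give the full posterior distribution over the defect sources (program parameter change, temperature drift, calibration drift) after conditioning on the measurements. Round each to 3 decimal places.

0.433, 0.402, 0.165

By Bayes' rule with conditional independence, the unnormalized weight for each hypothesis is prior × ∏ likelihoods:
  program parameter change: 0.215 × 0.85 × 0.55 × 0.76 = 0.076389
  temperature drift: 0.296 × 0.93 × 0.31 × 0.83 = 0.07083
  calibration drift: 0.489 × 0.22 × 0.60 × 0.45 = 0.029047
The unnormalized weights sum to 0.17627.
P(program parameter change | evidence) = 0.076389 / 0.17627 ≈ 0.433
P(temperature drift | evidence) = 0.07083 / 0.17627 ≈ 0.402
P(calibration drift | evidence) = 0.029047 / 0.17627 ≈ 0.165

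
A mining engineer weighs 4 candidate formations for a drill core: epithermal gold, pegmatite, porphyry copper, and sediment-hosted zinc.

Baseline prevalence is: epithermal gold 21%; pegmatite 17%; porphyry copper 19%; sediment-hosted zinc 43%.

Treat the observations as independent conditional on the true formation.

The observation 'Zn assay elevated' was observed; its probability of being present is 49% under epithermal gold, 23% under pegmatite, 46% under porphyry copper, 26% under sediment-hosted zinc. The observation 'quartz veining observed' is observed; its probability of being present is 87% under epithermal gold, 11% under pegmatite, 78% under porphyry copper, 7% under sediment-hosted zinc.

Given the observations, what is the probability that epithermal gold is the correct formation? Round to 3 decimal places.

For each hypothesis, the unnormalized posterior weight is prior × product of the observation likelihoods:
  epithermal gold: 0.21 × 0.49 × 0.87 = 0.089523
  pegmatite: 0.17 × 0.23 × 0.11 = 0.004301
  porphyry copper: 0.19 × 0.46 × 0.78 = 0.068172
  sediment-hosted zinc: 0.43 × 0.26 × 0.07 = 0.007826
Normalizing constant Z = 0.089523 + 0.004301 + 0.068172 + 0.007826 = 0.16982.
P(epithermal gold | evidence) = 0.089523 / 0.16982 ≈ 0.527.

0.527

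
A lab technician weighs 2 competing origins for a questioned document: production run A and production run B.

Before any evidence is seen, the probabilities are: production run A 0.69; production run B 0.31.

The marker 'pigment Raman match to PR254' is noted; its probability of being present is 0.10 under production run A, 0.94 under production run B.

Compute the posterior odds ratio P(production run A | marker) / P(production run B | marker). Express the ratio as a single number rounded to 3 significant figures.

0.237

The normalizing constant cancels in an odds ratio, so compute prior × likelihood for the two hypotheses only:
  production run A: 0.69 × 0.10 = 0.069
  production run B: 0.31 × 0.94 = 0.2914
Posterior odds = 0.069 / 0.2914 ≈ 0.237.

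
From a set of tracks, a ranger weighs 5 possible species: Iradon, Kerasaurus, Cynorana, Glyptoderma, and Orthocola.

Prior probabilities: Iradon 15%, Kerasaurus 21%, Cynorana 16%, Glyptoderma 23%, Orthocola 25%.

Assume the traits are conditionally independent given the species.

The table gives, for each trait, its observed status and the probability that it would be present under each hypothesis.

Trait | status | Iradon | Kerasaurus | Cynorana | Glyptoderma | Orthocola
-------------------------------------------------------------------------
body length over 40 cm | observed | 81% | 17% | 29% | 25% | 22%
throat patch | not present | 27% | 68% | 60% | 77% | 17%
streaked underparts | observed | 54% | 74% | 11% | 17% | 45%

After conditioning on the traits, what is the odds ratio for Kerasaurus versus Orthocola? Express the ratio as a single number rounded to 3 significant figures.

The normalizing constant cancels in an odds ratio, so compute prior × likelihood for the two hypotheses only (using 1 − P(present | H) for each absent trait):
  Kerasaurus: 0.21 × 0.17 × (1 − 0.68) × 0.74 = 0.0084538
  Orthocola: 0.25 × 0.22 × (1 − 0.17) × 0.45 = 0.020542
Posterior odds = 0.0084538 / 0.020542 ≈ 0.412.

0.412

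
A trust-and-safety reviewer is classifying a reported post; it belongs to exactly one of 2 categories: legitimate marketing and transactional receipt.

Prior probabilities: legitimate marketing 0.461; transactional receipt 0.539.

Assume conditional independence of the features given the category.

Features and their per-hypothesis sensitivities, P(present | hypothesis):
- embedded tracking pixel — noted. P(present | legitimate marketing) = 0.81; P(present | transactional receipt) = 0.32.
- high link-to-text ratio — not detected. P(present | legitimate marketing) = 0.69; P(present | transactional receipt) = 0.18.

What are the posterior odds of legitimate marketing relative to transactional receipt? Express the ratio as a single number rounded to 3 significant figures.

Posterior odds equal prior odds times the likelihood ratio; only the two competing hypotheses matter (using 1 − P(present | H) for each absent feature).
  legitimate marketing: 0.461 × 0.81 × (1 − 0.69) = 0.11576
  transactional receipt: 0.539 × 0.32 × (1 − 0.18) = 0.14143
Odds(legitimate marketing : transactional receipt) = 0.11576 / 0.14143 ≈ 0.818.

0.818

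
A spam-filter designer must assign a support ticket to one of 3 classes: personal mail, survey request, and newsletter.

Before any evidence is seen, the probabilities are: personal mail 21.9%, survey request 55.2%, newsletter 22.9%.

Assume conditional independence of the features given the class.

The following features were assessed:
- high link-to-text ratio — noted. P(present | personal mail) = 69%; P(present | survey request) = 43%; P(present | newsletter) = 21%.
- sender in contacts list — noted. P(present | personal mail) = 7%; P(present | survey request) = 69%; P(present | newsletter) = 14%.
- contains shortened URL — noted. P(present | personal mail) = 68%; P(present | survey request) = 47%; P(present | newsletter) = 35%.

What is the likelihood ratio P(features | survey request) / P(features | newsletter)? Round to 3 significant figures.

Joint likelihood of the feature pattern under each hypothesis:
  survey request: 0.43 × 0.69 × 0.47 = 0.13945
  newsletter: 0.21 × 0.14 × 0.35 = 0.01029
Bayes factor = 0.13945 / 0.01029 ≈ 13.6

13.6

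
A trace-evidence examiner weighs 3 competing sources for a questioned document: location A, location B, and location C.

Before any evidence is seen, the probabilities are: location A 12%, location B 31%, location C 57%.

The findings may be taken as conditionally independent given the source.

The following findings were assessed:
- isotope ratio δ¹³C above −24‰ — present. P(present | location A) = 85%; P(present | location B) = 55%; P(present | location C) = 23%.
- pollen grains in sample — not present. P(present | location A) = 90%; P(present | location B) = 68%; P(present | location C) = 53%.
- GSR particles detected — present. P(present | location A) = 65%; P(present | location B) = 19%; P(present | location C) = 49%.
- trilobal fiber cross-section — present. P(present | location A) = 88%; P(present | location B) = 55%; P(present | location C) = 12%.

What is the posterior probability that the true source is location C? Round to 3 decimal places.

0.239

For each hypothesis, the unnormalized posterior weight is prior × product of the finding likelihoods (using 1 − P(present | H) for each absent finding):
  location A: 0.12 × 0.85 × (1 − 0.90) × 0.65 × 0.88 = 0.0058344
  location B: 0.31 × 0.55 × (1 − 0.68) × 0.19 × 0.55 = 0.0057015
  location C: 0.57 × 0.23 × (1 − 0.53) × 0.49 × 0.12 = 0.0036231
Marginal likelihood of the evidence = 0.015159.
P(location C | evidence) = 0.0036231 / 0.015159 ≈ 0.239.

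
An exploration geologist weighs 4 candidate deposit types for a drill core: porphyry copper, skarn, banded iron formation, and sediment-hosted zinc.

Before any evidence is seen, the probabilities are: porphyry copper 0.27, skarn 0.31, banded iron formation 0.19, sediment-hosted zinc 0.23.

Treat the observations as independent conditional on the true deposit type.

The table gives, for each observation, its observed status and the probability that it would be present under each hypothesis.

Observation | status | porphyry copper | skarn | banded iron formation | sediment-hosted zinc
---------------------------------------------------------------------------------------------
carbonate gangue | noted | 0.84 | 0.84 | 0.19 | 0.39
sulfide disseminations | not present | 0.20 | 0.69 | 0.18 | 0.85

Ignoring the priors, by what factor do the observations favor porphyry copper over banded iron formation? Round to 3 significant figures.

Take the product of per-observation likelihoods under each hypothesis (using 1 − P(present | H) for each absent observation), then divide.
  porphyry copper: 0.84 × (1 − 0.20) = 0.672
  banded iron formation: 0.19 × (1 − 0.18) = 0.1558
Bayes factor = 0.672 / 0.1558 ≈ 4.31

4.31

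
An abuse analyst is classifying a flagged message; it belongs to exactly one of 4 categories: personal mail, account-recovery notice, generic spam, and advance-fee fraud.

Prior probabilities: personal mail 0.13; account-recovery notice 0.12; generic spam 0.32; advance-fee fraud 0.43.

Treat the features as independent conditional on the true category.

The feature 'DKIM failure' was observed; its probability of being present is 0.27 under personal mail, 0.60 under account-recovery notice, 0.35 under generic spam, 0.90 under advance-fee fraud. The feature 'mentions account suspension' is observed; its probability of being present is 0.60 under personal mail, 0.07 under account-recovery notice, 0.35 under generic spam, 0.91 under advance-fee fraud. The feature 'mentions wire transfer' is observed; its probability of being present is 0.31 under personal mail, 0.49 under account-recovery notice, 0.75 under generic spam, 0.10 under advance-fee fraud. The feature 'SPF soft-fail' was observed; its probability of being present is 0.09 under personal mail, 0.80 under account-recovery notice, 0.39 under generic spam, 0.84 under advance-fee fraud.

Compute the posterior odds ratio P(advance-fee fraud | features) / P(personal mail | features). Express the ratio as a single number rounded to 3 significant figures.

50.3

Unnormalized posterior weight (prior times the feature likelihoods) for each of the two hypotheses:
  advance-fee fraud: 0.43 × 0.90 × 0.91 × 0.10 × 0.84 = 0.029582
  personal mail: 0.13 × 0.27 × 0.60 × 0.31 × 0.09 = 0.00058757
Odds(advance-fee fraud : personal mail) = 0.029582 / 0.00058757 ≈ 50.3.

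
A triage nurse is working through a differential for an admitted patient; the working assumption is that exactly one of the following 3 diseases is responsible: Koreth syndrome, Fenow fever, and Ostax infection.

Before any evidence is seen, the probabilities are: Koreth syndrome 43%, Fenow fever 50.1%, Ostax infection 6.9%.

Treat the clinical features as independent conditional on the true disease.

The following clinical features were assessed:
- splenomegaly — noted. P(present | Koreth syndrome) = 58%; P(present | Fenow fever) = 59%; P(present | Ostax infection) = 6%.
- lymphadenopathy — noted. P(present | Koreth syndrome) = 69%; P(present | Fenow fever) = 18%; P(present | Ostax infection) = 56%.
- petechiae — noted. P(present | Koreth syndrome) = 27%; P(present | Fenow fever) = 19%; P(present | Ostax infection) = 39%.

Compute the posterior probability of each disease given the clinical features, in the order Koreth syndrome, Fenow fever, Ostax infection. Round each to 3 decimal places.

0.808, 0.176, 0.016

Multiply each prior by the joint likelihood of the clinical feature pattern:
  Koreth syndrome: 0.430 × 0.58 × 0.69 × 0.27 = 0.046463
  Fenow fever: 0.501 × 0.59 × 0.18 × 0.19 = 0.010109
  Ostax infection: 0.069 × 0.06 × 0.56 × 0.39 = 0.00090418
The unnormalized weights sum to 0.057477.
P(Koreth syndrome | evidence) = 0.046463 / 0.057477 ≈ 0.808
P(Fenow fever | evidence) = 0.010109 / 0.057477 ≈ 0.176
P(Ostax infection | evidence) = 0.00090418 / 0.057477 ≈ 0.016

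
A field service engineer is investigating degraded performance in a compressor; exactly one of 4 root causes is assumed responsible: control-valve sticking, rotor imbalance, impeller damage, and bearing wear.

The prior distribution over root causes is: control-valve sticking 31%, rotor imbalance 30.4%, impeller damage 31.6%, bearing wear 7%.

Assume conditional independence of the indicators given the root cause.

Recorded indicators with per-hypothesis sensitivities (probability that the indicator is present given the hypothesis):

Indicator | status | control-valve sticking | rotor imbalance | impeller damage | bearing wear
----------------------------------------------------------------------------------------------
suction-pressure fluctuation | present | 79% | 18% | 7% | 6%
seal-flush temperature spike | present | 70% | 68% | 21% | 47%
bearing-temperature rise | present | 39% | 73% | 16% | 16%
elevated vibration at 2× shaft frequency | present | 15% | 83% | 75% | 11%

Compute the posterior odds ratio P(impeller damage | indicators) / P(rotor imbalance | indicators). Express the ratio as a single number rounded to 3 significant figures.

0.0247

The normalizing constant cancels in an odds ratio, so compute prior × likelihood for the two hypotheses only:
  impeller damage: 0.316 × 0.07 × 0.21 × 0.16 × 0.75 = 0.00055742
  rotor imbalance: 0.304 × 0.18 × 0.68 × 0.73 × 0.83 = 0.022545
Posterior odds = 0.00055742 / 0.022545 ≈ 0.0247.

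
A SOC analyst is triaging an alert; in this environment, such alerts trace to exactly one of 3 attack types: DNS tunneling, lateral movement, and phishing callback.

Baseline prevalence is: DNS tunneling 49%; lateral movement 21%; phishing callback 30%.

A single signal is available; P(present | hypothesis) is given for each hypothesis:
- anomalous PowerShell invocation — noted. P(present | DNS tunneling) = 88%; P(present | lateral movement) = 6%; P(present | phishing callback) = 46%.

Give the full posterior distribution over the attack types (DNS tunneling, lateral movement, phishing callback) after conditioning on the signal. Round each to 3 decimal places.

For each hypothesis, the unnormalized posterior weight is prior × likelihood:
  DNS tunneling: 0.49 × 0.88 = 0.4312
  lateral movement: 0.21 × 0.06 = 0.0126
  phishing callback: 0.30 × 0.46 = 0.138
Normalizing constant Z = 0.4312 + 0.0126 + 0.138 = 0.5818.
P(DNS tunneling | evidence) = 0.4312 / 0.5818 ≈ 0.741
P(lateral movement | evidence) = 0.0126 / 0.5818 ≈ 0.022
P(phishing callback | evidence) = 0.138 / 0.5818 ≈ 0.237

0.741, 0.022, 0.237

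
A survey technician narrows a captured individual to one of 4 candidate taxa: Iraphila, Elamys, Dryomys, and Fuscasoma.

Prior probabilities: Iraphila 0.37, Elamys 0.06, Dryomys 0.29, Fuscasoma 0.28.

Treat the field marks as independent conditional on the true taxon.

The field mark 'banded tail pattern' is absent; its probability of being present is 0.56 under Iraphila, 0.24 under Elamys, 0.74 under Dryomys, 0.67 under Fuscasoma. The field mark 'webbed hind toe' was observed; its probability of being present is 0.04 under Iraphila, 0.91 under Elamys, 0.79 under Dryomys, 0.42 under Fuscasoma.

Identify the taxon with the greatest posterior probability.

Multiply each prior by the joint likelihood of the field mark pattern (using 1 − P(present | H) for each absent field mark):
  Iraphila: 0.37 × (1 − 0.56) × 0.04 = 0.006512
  Elamys: 0.06 × (1 − 0.24) × 0.91 = 0.041496
  Dryomys: 0.29 × (1 − 0.74) × 0.79 = 0.059566
  Fuscasoma: 0.28 × (1 − 0.67) × 0.42 = 0.038808
Marginal likelihood of the evidence = 0.14638.
P(Iraphila | evidence) ≈ 0.006512 / 0.14638 ≈ 0.044
P(Elamys | evidence) ≈ 0.041496 / 0.14638 ≈ 0.283
P(Dryomys | evidence) ≈ 0.059566 / 0.14638 ≈ 0.407
P(Fuscasoma | evidence) ≈ 0.038808 / 0.14638 ≈ 0.265
The largest is 0.407, so Dryomys is most probable.

Dryomys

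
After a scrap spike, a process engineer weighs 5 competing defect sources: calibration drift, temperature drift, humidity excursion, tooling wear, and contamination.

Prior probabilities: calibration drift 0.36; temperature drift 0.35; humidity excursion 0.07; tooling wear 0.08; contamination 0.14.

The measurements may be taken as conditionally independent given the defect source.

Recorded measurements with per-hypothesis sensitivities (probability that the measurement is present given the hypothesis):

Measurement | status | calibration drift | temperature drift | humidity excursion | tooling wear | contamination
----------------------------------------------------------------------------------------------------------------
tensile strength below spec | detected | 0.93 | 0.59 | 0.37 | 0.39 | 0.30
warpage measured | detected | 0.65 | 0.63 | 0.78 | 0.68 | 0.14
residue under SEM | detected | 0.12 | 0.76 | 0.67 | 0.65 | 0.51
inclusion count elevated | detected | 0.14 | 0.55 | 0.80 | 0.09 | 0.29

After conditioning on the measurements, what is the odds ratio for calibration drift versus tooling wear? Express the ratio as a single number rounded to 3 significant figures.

Posterior odds equal prior odds times the likelihood ratio; only the two competing hypotheses matter.
  calibration drift: 0.36 × 0.93 × 0.65 × 0.12 × 0.14 = 0.003656
  tooling wear: 0.08 × 0.39 × 0.68 × 0.65 × 0.09 = 0.0012411
Odds(calibration drift : tooling wear) = 0.003656 / 0.0012411 ≈ 2.95.

2.95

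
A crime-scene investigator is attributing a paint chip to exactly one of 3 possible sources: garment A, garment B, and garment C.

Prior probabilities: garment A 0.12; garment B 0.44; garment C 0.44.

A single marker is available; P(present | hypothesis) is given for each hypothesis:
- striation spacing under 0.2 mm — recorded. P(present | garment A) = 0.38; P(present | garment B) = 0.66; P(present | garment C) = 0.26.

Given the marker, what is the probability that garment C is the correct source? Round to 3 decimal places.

By Bayes' rule, the unnormalized weight for each hypothesis is prior × likelihood:
  garment A: 0.12 × 0.38 = 0.0456
  garment B: 0.44 × 0.66 = 0.2904
  garment C: 0.44 × 0.26 = 0.1144
Marginal likelihood of the evidence = 0.4504.
P(garment C | evidence) = 0.1144 / 0.4504 ≈ 0.254.

0.254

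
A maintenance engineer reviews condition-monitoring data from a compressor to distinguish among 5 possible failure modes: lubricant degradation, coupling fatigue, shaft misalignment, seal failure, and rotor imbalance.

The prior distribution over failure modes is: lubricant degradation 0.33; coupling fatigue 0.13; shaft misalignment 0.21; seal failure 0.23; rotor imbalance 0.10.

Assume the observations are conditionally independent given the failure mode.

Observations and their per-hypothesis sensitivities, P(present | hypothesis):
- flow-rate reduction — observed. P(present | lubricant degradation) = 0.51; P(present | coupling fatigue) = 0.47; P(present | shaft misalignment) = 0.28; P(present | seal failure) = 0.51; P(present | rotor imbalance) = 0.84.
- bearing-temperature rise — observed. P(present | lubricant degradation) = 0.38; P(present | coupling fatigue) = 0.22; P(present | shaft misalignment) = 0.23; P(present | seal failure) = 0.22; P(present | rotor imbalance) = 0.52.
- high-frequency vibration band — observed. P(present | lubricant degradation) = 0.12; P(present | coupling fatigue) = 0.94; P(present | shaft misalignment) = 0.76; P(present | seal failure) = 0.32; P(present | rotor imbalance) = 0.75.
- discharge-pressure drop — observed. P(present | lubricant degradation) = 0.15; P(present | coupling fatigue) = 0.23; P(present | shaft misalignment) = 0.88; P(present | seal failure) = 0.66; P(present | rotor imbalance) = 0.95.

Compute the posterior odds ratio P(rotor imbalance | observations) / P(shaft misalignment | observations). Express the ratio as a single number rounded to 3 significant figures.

Unnormalized posterior weight (prior times the observation likelihoods) for each of the two hypotheses:
  rotor imbalance: 0.10 × 0.84 × 0.52 × 0.75 × 0.95 = 0.031122
  shaft misalignment: 0.21 × 0.28 × 0.23 × 0.76 × 0.88 = 0.0090449
Odds(rotor imbalance : shaft misalignment) = 0.031122 / 0.0090449 ≈ 3.44.

3.44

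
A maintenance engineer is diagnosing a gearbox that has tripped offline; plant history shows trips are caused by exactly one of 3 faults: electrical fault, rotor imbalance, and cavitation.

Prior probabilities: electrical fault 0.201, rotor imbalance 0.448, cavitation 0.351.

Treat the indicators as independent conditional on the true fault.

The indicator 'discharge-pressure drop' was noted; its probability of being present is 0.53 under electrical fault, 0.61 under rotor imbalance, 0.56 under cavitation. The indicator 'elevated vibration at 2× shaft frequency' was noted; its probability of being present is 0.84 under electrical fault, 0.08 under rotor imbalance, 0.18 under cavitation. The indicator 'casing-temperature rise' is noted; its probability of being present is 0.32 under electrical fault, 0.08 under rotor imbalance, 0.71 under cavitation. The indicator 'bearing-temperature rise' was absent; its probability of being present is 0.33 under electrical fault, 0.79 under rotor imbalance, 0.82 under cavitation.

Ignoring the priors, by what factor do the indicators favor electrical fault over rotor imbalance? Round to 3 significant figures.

The Bayes factor is the ratio of the joint likelihoods of the indicator pattern under the two hypotheses (using 1 − P(present | H) for each absent indicator).
  electrical fault: 0.53 × 0.84 × 0.32 × (1 − 0.33) = 0.095451
  rotor imbalance: 0.61 × 0.08 × 0.08 × (1 − 0.79) = 0.00081984
Bayes factor = 0.095451 / 0.00081984 ≈ 116

116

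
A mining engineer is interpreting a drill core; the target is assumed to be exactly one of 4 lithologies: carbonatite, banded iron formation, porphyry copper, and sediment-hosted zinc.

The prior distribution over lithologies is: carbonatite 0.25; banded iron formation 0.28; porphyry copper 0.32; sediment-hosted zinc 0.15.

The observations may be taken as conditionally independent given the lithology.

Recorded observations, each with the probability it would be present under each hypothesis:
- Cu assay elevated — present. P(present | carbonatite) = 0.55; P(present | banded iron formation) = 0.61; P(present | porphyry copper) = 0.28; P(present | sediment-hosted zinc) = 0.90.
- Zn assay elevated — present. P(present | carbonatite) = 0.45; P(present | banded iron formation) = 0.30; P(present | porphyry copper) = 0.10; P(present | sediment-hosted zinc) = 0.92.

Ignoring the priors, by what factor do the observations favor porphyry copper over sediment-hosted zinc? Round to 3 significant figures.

The Bayes factor is the ratio of the joint likelihoods of the evidence pattern under the two hypotheses.
  porphyry copper: 0.28 × 0.10 = 0.028
  sediment-hosted zinc: 0.90 × 0.92 = 0.828
Bayes factor = 0.028 / 0.828 ≈ 0.0338

0.0338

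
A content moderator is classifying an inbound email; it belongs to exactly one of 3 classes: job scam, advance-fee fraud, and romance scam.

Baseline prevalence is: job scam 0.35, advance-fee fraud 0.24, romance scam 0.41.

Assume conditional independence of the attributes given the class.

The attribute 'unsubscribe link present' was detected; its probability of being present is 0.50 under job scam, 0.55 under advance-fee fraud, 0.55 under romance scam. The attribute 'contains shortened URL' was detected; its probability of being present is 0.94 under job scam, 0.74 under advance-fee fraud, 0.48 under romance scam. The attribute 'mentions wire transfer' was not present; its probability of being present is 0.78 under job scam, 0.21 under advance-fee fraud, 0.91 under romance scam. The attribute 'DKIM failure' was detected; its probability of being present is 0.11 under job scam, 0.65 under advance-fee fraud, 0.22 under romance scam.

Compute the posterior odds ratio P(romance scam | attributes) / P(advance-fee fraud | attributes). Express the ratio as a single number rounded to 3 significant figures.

Posterior odds equal prior odds times the likelihood ratio; only the two competing hypotheses matter (using 1 − P(present | H) for each absent attribute).
  romance scam: 0.41 × 0.55 × 0.48 × (1 − 0.91) × 0.22 = 0.0021432
  advance-fee fraud: 0.24 × 0.55 × 0.74 × (1 − 0.21) × 0.65 = 0.050159
Posterior odds = 0.0021432 / 0.050159 ≈ 0.0427.

0.0427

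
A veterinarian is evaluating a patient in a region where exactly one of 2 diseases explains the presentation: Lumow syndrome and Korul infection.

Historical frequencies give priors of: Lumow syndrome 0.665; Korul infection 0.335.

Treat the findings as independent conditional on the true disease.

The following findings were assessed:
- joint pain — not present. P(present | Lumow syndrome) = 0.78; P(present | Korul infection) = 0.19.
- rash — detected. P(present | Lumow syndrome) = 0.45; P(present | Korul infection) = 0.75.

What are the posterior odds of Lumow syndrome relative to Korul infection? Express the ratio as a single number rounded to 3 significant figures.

0.323

Unnormalized posterior weight (prior times the finding likelihoods) for each of the two hypotheses (using 1 − P(present | H) for each absent finding):
  Lumow syndrome: 0.665 × (1 − 0.78) × 0.45 = 0.065835
  Korul infection: 0.335 × (1 − 0.19) × 0.75 = 0.20351
Odds(Lumow syndrome : Korul infection) = 0.065835 / 0.20351 ≈ 0.323.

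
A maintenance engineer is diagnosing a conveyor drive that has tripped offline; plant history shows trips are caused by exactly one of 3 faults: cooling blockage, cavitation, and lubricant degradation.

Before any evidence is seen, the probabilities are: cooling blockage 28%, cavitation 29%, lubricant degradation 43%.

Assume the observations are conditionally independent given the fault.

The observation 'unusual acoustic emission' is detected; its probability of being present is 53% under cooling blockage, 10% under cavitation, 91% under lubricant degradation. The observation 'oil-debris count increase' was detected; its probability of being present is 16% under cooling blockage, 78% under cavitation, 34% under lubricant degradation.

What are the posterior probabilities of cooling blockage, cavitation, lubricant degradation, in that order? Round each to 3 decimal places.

Multiply each prior by the joint likelihood of the evidence pattern:
  cooling blockage: 0.28 × 0.53 × 0.16 = 0.023744
  cavitation: 0.29 × 0.10 × 0.78 = 0.02262
  lubricant degradation: 0.43 × 0.91 × 0.34 = 0.13304
Marginal likelihood of the evidence = 0.17941.
P(cooling blockage | evidence) = 0.023744 / 0.17941 ≈ 0.132
P(cavitation | evidence) = 0.02262 / 0.17941 ≈ 0.126
P(lubricant degradation | evidence) = 0.13304 / 0.17941 ≈ 0.742

0.132, 0.126, 0.742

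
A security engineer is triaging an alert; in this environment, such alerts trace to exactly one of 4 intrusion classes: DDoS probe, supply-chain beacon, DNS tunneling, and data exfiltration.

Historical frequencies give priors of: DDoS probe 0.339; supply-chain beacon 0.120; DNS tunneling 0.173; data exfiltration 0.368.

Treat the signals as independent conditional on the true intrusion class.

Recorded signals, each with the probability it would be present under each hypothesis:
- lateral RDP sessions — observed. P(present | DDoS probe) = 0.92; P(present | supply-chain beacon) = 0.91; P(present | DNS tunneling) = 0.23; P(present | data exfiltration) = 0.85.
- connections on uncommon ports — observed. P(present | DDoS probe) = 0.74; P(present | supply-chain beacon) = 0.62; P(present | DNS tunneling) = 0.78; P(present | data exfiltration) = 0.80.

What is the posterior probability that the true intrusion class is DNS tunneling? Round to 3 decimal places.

0.054

By Bayes' rule with conditional independence, the unnormalized weight for each hypothesis is prior × ∏ likelihoods:
  DDoS probe: 0.339 × 0.92 × 0.74 = 0.23079
  supply-chain beacon: 0.120 × 0.91 × 0.62 = 0.067704
  DNS tunneling: 0.173 × 0.23 × 0.78 = 0.031036
  data exfiltration: 0.368 × 0.85 × 0.80 = 0.25024
The unnormalized weights sum to 0.57977.
P(DNS tunneling | evidence) = 0.031036 / 0.57977 ≈ 0.054.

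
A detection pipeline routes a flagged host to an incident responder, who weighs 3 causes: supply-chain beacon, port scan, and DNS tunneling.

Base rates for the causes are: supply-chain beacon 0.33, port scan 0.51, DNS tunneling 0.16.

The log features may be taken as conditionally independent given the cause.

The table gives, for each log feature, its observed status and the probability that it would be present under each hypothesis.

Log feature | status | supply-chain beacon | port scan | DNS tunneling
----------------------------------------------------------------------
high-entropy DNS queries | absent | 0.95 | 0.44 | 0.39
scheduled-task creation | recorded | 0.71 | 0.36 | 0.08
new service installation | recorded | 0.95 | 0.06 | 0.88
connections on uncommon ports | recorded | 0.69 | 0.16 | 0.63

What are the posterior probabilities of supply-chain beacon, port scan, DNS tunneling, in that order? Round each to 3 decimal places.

For each hypothesis, the unnormalized posterior weight is prior × product of the log feature likelihoods (using 1 − P(present | H) for each absent log feature):
  supply-chain beacon: 0.33 × (1 − 0.95) × 0.71 × 0.95 × 0.69 = 0.0076792
  port scan: 0.51 × (1 − 0.44) × 0.36 × 0.06 × 0.16 = 0.00098703
  DNS tunneling: 0.16 × (1 − 0.39) × 0.08 × 0.88 × 0.63 = 0.0043288
Marginal likelihood of the evidence = 0.012995.
P(supply-chain beacon | evidence) = 0.0076792 / 0.012995 ≈ 0.591
P(port scan | evidence) = 0.00098703 / 0.012995 ≈ 0.076
P(DNS tunneling | evidence) = 0.0043288 / 0.012995 ≈ 0.333

0.591, 0.076, 0.333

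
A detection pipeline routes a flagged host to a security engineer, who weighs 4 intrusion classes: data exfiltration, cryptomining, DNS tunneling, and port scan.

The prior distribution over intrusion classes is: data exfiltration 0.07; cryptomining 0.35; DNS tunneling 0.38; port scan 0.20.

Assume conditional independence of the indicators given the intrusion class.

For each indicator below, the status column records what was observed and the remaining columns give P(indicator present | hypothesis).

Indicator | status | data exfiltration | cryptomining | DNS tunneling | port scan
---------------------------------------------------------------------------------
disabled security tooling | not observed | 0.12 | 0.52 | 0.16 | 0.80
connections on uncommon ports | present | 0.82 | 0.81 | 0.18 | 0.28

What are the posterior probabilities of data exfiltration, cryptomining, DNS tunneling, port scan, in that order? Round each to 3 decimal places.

0.198, 0.533, 0.225, 0.044

Multiply each prior by the joint likelihood of the indicator pattern (using 1 − P(present | H) for each absent indicator):
  data exfiltration: 0.07 × (1 − 0.12) × 0.82 = 0.050512
  cryptomining: 0.35 × (1 − 0.52) × 0.81 = 0.13608
  DNS tunneling: 0.38 × (1 − 0.16) × 0.18 = 0.057456
  port scan: 0.20 × (1 − 0.80) × 0.28 = 0.0112
Marginal likelihood of the evidence = 0.25525.
P(data exfiltration | evidence) = 0.050512 / 0.25525 ≈ 0.198
P(cryptomining | evidence) = 0.13608 / 0.25525 ≈ 0.533
P(DNS tunneling | evidence) = 0.057456 / 0.25525 ≈ 0.225
P(port scan | evidence) = 0.0112 / 0.25525 ≈ 0.044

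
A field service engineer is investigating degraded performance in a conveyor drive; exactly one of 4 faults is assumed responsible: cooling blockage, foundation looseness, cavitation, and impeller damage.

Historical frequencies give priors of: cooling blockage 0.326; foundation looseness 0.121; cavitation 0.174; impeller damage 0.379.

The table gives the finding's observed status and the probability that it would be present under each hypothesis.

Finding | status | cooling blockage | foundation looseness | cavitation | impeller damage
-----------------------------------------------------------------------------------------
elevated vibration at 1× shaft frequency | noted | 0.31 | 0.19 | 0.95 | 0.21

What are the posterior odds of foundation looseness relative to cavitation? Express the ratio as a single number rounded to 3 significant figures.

0.139

Unnormalized posterior weight (prior times the finding likelihood) for each of the two hypotheses:
  foundation looseness: 0.121 × 0.19 = 0.02299
  cavitation: 0.174 × 0.95 = 0.1653
Odds(foundation looseness : cavitation) = 0.02299 / 0.1653 ≈ 0.139.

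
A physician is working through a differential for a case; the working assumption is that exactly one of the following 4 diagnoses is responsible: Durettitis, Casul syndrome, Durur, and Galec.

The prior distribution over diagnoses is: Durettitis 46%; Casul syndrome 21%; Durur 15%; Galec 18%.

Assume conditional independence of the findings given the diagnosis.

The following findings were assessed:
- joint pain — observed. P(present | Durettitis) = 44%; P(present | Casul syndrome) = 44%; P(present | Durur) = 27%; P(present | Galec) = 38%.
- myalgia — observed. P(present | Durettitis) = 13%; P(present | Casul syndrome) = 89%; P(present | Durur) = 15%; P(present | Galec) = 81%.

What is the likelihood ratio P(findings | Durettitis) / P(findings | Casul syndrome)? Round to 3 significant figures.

0.146

Joint likelihood of the evidence pattern under each hypothesis:
  Durettitis: 0.44 × 0.13 = 0.0572
  Casul syndrome: 0.44 × 0.89 = 0.3916
Bayes factor = 0.0572 / 0.3916 ≈ 0.146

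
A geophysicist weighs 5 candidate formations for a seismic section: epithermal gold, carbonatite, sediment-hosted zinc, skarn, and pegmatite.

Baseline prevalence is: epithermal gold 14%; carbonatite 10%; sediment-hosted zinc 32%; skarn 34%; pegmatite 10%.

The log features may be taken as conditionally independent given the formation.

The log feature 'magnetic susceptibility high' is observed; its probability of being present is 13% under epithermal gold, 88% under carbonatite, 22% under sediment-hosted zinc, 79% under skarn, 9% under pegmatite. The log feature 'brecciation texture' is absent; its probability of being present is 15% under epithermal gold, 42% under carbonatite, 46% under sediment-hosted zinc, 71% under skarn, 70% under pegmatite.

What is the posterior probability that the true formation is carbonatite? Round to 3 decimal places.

Multiply each prior by the joint likelihood of the log feature pattern (using 1 − P(present | H) for each absent log feature):
  epithermal gold: 0.14 × 0.13 × (1 − 0.15) = 0.01547
  carbonatite: 0.10 × 0.88 × (1 − 0.42) = 0.05104
  sediment-hosted zinc: 0.32 × 0.22 × (1 − 0.46) = 0.038016
  skarn: 0.34 × 0.79 × (1 − 0.71) = 0.077894
  pegmatite: 0.10 × 0.09 × (1 − 0.70) = 0.0027
The unnormalized weights sum to 0.18512.
P(carbonatite | evidence) = 0.05104 / 0.18512 ≈ 0.276.

0.276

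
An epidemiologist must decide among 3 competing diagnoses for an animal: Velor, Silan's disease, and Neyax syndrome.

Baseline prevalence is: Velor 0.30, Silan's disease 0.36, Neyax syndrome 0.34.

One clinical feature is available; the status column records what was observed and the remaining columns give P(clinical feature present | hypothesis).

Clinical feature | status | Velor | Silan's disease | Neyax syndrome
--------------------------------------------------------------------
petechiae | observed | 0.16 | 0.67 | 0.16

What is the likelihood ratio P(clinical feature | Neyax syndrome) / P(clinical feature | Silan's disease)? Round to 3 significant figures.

0.239

The Bayes factor is the ratio of the two likelihoods.
  Neyax syndrome: 0.16
  Silan's disease: 0.67
Bayes factor = 0.16 / 0.67 ≈ 0.239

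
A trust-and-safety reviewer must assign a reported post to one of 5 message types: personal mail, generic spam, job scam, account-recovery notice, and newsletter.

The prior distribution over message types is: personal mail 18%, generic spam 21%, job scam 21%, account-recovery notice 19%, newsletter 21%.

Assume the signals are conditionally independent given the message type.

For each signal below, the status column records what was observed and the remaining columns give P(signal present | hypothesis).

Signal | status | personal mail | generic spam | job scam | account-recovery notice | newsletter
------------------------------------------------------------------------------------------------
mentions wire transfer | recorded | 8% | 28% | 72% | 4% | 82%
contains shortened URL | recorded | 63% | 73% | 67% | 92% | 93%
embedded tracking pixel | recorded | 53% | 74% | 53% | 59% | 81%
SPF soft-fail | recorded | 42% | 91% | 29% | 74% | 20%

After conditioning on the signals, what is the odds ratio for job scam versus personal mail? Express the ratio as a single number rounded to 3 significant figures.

Posterior odds equal prior odds times the likelihood ratio; only the two competing hypotheses matter.
  job scam: 0.21 × 0.72 × 0.67 × 0.53 × 0.29 = 0.01557
  personal mail: 0.18 × 0.08 × 0.63 × 0.53 × 0.42 = 0.0020194
Posterior odds = 0.01557 / 0.0020194 ≈ 7.71.

7.71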